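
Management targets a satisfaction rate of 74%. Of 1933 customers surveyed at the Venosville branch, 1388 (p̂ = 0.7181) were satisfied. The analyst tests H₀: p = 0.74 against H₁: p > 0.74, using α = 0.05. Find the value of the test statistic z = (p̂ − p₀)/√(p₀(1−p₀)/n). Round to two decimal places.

p̂ = 1388/1933 = 0.71805.
Standard error under H₀: √(0.74×0.26/1933) = 0.00998.
z = (0.71805 − 0.74)/0.00998 = -0.02195/0.00998 = -2.20.
p-value = P(Z > -2.200) ≈ 0.9861, so at α = 0.05 we fail to reject H₀.

z = -2.20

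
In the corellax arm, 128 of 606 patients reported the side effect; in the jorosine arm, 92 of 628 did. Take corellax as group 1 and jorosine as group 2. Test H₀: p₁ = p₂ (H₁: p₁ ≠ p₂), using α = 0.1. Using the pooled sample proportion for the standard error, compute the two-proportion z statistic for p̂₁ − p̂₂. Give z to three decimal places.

p̂₁ = 128/606 = 0.21122, p̂₂ = 92/628 = 0.14650.
Pooled p̂ = (128+92)/(606+628) = 220/1234 = 0.17828.
SE = √(0.146498 × 0.00324252) = 0.02179.
z = (0.21122 − 0.14650)/0.02179 = 0.06472/0.02179 = 2.970.
p-value = 2·P(Z > 2.970) ≈ 0.0030; since p < α = 0.1, reject H₀.

z = 2.970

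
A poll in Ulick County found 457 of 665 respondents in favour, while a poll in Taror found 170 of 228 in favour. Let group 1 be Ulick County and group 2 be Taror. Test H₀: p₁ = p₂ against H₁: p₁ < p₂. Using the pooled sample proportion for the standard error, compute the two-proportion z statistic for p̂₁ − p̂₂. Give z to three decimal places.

p̂₁ = 457/665 ≈ 0.68722, p̂₂ = 170/228 ≈ 0.74561.
Pooled p̂ = (457+170)/(665+228) = 627/893 = 0.70213.
SE = √(0.209144 × 0.00588972) = 0.03510.
z = (0.68722 − 0.74561)/0.03510 = -0.05839/0.03510 = -1.664.

z = -1.664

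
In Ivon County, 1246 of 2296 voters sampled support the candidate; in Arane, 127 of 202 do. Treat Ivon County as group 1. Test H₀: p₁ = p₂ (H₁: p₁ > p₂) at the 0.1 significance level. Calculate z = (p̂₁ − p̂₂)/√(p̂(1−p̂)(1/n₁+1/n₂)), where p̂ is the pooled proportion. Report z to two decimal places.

p̂₁ = 1246/2296 ≈ 0.5427, p̂₂ = 127/202 ≈ 0.6287.
Pooled p̂ = (1246+127)/(2296+202) = 1373/2498 = 0.5496.
SE = √(0.247536 × 0.00538604) = 0.0365.
z = (0.5427 − 0.6287)/0.0365 = -0.0860/0.0365 = -2.36.
p-value = P(Z > -2.356) ≈ 0.9908, so at α = 0.1 we fail to reject H₀.

z = -2.36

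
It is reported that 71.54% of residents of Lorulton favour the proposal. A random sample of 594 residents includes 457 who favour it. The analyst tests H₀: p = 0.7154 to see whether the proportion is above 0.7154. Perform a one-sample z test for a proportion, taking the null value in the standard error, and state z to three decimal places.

p̂ = 457/594 ≈ 0.76936.
SE = √(p₀(1−p₀)/n) = √(0.2036/594) = 0.01851.
z = (0.76936 − 0.7154)/0.01851 = 0.05396/0.01851 = 2.915.

z = 2.915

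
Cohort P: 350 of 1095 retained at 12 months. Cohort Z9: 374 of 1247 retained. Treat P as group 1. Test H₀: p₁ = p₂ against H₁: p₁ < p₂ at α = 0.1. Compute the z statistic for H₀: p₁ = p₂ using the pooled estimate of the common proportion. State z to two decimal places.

p̂₁ = 350/1095 = 0.3196, p̂₂ = 374/1247 = 0.2999.
Pooled p̂ = (350+374)/(1095+1247) = 724/2342 = 0.3091.
SE = √(p̂(1−p̂)(1/n₁+1/n₂)) = √(0.3091·0.6909·0.00171517) = √(0.000366311) = 0.0191.
z = (0.3196 − 0.2999)/0.0191 = 0.0197/0.0191 = 1.03.
p-value = P(Z < 1.030) ≈ 0.8485. With α = 0.1, fail to reject H₀.

z = 1.03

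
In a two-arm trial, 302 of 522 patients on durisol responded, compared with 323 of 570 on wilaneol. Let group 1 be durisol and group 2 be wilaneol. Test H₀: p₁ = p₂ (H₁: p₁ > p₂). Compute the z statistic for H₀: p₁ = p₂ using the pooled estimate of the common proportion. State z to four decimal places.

p̂₁ = 302/522 = 0.578544, p̂₂ = 323/570 = 0.566667.
Pooled p̂ = (302+323)/(522+570) = 625/1092 = 0.572344.
SE = √(0.244766 × 0.00367009) = 0.029972.
z = (0.578544 − 0.566667)/0.029972 = 0.011877/0.029972 = 0.3963.

z = 0.3963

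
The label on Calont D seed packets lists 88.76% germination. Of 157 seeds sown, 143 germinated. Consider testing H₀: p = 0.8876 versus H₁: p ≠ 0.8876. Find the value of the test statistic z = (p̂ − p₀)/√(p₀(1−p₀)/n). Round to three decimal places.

z = 0.921

p̂ = 143/157 ≈ 0.91083.
Under H₀, SE = √(0.8876·0.1124/157) = √(0.000635454) = 0.02521.
z = (0.91083 − 0.8876)/0.02521 = 0.02323/0.02521 = 0.921.
p-value = 2·P(Z > 0.921) ≈ 0.3568.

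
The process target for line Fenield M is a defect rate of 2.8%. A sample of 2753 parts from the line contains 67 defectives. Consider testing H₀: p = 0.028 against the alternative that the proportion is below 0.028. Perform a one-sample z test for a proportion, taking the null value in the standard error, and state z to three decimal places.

z = -1.165

p̂ = 67/2753 ≈ 0.024337.
SE = √(p₀(1−p₀)/n) = √(0.027216/2753) = 0.003144.
z = (0.024337 − 0.028)/0.003144 = -0.003663/0.003144 = -1.165.
p-value = P(Z < -1.165) ≈ 0.1220.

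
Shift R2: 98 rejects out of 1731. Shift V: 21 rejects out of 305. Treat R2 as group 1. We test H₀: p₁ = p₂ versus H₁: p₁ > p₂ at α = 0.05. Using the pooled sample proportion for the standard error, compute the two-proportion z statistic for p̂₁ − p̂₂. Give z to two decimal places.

z = -0.84

p̂₁ = 98/1731 = 0.0566, p̂₂ = 21/305 = 0.0689.
Pooled p̂ = (98+21)/(1731+305) = 119/2036 = 0.0584.
SE = √(0.0550318 × 0.00385639) = 0.0146.
z = (0.0566 − 0.0689)/0.0146 = -0.0123/0.0146 = -0.84.
p-value = P(Z > -0.840) ≈ 0.7996. With α = 0.05, fail to reject H₀.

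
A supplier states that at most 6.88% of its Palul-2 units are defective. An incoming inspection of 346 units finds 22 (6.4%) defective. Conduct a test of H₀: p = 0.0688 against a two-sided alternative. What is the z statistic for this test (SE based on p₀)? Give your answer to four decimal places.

z = -0.3833

p̂ = 22/346 = 0.063584.
Under H₀, SE = √(0.0688·0.9312/346) = √(0.000185163) = 0.013607.
z = (0.063584 − 0.0688)/0.013607 = -0.005216/0.013607 = -0.3833.
p-value = 2·P(Z > 0.383) ≈ 0.7015.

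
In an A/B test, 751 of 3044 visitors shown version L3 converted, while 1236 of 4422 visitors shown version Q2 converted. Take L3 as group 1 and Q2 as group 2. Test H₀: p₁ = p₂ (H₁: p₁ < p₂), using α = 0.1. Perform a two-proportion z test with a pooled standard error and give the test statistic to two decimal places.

p̂₁ = 751/3044 = 0.2467, p̂₂ = 1236/4422 = 0.2795.
Pooled p̂ = (751+1236)/(3044+4422) = 1987/7466 = 0.2661.
SE = √(p̂(1−p̂)(1/n₁+1/n₂)) = √(0.2661·0.7339·0.000554657) = √(0.00010833) = 0.0104.
z = (0.2467 − 0.2795)/0.0104 = -0.0328/0.0104 = -3.15.
p-value = P(Z < -3.151) ≈ 0.0008. With α = 0.1, reject H₀.

z = -3.15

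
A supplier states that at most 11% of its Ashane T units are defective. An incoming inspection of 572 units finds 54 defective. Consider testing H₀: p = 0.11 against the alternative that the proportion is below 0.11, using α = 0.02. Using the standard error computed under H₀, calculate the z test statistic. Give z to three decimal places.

z = -1.192

p̂ = 54/572 ≈ 0.09441.
SE = √(p₀(1−p₀)/n) = √(0.0979/572) = 0.01308.
z = (0.09441 − 0.11)/0.01308 = -0.01559/0.01308 = -1.192.
p-value = P(Z < -1.192) ≈ 0.1166; since p > α = 0.02, fail to reject H₀.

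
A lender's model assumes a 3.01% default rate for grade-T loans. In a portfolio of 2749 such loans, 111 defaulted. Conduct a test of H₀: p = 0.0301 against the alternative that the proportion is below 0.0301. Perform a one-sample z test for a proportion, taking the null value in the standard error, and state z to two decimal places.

p̂ = 111/2749 = 0.04038.
Under H₀, SE = √(0.0301·0.9699/2749) = √(1.06199e-05) = 0.00326.
z = (0.04038 − 0.0301)/0.00326 = 0.01028/0.00326 = 3.15.
p-value = P(Z < 3.154) ≈ 0.9992.

z = 3.15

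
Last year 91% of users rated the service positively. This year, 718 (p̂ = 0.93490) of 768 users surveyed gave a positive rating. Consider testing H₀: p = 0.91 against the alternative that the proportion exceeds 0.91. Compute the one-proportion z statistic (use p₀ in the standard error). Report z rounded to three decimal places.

p̂ = 718/768 ≈ 0.934896.
Standard error under H₀: √(0.91×0.09/768) = 0.010327.
z = (0.934896 − 0.91)/0.010327 = 0.024896/0.010327 = 2.411.
p-value = P(Z > 2.411) ≈ 0.0080.

z = 2.411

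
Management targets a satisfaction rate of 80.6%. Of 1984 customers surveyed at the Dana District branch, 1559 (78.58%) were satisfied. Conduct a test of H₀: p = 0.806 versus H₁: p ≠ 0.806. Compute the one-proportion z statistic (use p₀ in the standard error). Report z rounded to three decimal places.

z = -2.277

p̂ = 1559/1984 = 0.785786.
Under H₀, SE = √(0.806·0.194/1984) = √(7.88125e-05) = 0.008878.
z = (0.785786 − 0.806)/0.008878 = -0.020214/0.008878 = -2.277.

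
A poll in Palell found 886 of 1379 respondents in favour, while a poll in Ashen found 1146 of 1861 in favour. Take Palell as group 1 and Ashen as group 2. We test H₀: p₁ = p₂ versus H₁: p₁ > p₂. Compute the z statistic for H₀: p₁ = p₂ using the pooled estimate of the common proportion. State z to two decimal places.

z = 1.55

p̂₁ = 886/1379 = 0.6425, p̂₂ = 1146/1861 = 0.6158.
Pooled p̂ = (886+1146)/(1379+1861) = 2032/3240 = 0.6272.
SE = √(0.23383 × 0.00126251) = 0.0172.
z = (0.6425 − 0.6158)/0.0172 = 0.0267/0.0172 = 1.55.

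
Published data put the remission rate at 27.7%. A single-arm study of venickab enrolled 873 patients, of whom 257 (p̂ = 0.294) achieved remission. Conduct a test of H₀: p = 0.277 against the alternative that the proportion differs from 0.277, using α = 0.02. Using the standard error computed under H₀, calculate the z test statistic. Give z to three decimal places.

z = 1.148

p̂ = 257/873 = 0.29439.
Standard error under H₀: √(0.277×0.723/873) = 0.01515.
z = (0.29439 − 0.277)/0.01515 = 0.01739/0.01515 = 1.148.
p-value = 2·P(Z > 1.148) ≈ 0.2510, so at α = 0.02 we fail to reject H₀.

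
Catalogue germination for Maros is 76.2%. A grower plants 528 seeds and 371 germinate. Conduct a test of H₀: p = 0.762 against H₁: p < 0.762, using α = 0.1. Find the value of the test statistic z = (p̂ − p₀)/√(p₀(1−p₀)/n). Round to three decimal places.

z = -3.202

p̂ = 371/528 = 0.702652.
Standard error under H₀: √(0.762×0.238/528) = 0.018533.
z = (0.702652 − 0.762)/0.018533 = -0.059348/0.018533 = -3.202.
p-value = P(Z < -3.202) ≈ 0.0007, so at α = 0.1 we reject H₀.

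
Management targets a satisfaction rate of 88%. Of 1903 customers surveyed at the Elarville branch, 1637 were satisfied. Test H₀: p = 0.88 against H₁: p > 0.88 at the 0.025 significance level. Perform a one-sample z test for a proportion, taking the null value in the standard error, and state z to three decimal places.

z = -2.655

p̂ = 1637/1903 ≈ 0.86022.
SE = √(p₀(1−p₀)/n) = √(0.1056/1903) = 0.00745.
z = (0.86022 − 0.88)/0.00745 = -0.01978/0.00745 = -2.655.
p-value = P(Z > -2.655) ≈ 0.9960, so at α = 0.025 we fail to reject H₀.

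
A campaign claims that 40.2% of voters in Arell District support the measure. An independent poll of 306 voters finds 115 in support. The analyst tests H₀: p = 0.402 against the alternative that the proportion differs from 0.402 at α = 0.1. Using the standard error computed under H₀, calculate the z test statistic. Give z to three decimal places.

z = -0.934

p̂ = 115/306 = 0.37582.
Under H₀, SE = √(0.402·0.598/306) = √(0.000785608) = 0.02803.
z = (0.37582 − 0.402)/0.02803 = -0.02618/0.02803 = -0.934.
p-value = 2·P(Z > 0.934) ≈ 0.3502. With α = 0.1, fail to reject H₀.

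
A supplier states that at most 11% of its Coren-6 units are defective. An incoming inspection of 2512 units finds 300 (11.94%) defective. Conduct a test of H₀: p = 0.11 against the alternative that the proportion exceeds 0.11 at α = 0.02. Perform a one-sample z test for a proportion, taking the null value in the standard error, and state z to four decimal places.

p̂ = 300/2512 = 0.119427.
SE = √(p₀(1−p₀)/n) = √(0.0979/2512) = 0.006243.
z = (0.119427 − 0.11)/0.006243 = 0.009427/0.006243 = 1.5100.
p-value = P(Z > 1.510) ≈ 0.0655; since p > α = 0.02, fail to reject H₀.

z = 1.5100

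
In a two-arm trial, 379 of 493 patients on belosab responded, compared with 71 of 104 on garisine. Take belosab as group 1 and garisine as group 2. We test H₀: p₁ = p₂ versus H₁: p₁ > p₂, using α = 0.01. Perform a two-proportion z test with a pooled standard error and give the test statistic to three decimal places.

z = 1.851

p̂₁ = 379/493 ≈ 0.76876, p̂₂ = 71/104 ≈ 0.68269.
Pooled p̂ = (379+71)/(493+104) = 450/597 = 0.75377.
SE = √(p̂(1−p̂)(1/n₁+1/n₂)) = √(0.75377·0.24623·0.0116438) = √(0.0021611) = 0.04649.
z = (0.76876 − 0.68269)/0.04649 = 0.08607/0.04649 = 1.851.
p-value = P(Z > 1.851) ≈ 0.0321. With α = 0.01, fail to reject H₀.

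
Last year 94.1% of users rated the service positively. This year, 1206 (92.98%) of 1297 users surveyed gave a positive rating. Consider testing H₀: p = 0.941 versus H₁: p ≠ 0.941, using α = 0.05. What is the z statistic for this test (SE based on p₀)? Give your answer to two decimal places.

p̂ = 1206/1297 ≈ 0.92984.
SE = √(p₀(1−p₀)/n) = √(0.055519/1297) = 0.00654.
z = (0.92984 − 0.941)/0.00654 = -0.01116/0.00654 = -1.71.
Two-sided p-value ≈ 2·Φ(−1.706) = 0.0880. With α = 0.05, fail to reject H₀.

z = -1.71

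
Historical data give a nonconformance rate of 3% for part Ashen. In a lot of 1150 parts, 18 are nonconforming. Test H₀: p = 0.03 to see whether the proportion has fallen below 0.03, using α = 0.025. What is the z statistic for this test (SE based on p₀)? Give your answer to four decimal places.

p̂ = 18/1150 = 0.0156522.
Under H₀, SE = √(0.03·0.97/1150) = √(2.53043e-05) = 0.0050303.
z = (0.0156522 − 0.03)/0.0050303 = -0.0143478/0.0050303 = -2.8523.
p-value = P(Z < -2.852) ≈ 0.0022; since p < α = 0.025, reject H₀.

z = -2.8523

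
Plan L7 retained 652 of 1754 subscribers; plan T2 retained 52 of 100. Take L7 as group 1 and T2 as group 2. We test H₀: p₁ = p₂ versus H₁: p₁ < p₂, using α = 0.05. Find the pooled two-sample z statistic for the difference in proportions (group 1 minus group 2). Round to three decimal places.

p̂₁ = 652/1754 ≈ 0.37172, p̂₂ = 52/100 ≈ 0.52000.
Pooled p̂ = (652+52)/(1754+100) = 704/1854 = 0.37972.
SE = √(0.235533 × 0.0105701) = 0.04990.
z = (0.37172 − 0.52000)/0.04990 = -0.14828/0.04990 = -2.972.
p-value = P(Z < -2.972) ≈ 0.0015; since p < α = 0.05, reject H₀.

z = -2.972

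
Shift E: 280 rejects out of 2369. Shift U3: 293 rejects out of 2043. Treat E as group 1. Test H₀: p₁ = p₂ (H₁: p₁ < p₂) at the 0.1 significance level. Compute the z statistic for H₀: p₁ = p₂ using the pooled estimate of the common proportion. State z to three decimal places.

p̂₁ = 280/2369 = 0.118193, p̂₂ = 293/2043 = 0.143417.
Pooled p̂ = (280+293)/(2369+2043) = 573/4412 = 0.129873.
SE = √(p̂(1−p̂)(1/n₁+1/n₂)) = √(0.129873·0.870127·0.000911595) = √(0.000103016) = 0.010150.
z = (0.118193 − 0.143417)/0.010150 = -0.025224/0.010150 = -2.485.
p-value = P(Z < -2.485) ≈ 0.0065, so at α = 0.1 we reject H₀.

z = -2.485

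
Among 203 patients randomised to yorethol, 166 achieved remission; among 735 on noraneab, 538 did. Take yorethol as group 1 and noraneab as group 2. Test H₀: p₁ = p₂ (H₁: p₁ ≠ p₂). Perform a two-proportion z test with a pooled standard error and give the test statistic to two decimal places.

p̂₁ = 166/203 ≈ 0.8177, p̂₂ = 538/735 ≈ 0.7320.
Pooled p̂ = (166+538)/(203+735) = 704/938 = 0.7505.
SE = √(0.187233 × 0.00628665) = 0.0343.
z = (0.8177 − 0.7320)/0.0343 = 0.0857/0.0343 = 2.50.
Two-sided p-value ≈ 2·Φ(−2.500) = 0.0124.

z = 2.50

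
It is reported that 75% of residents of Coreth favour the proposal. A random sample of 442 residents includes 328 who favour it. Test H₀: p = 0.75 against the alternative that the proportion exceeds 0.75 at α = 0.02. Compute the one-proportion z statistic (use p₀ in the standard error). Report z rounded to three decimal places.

z = -0.384

p̂ = 328/442 = 0.74208.
Under H₀, SE = √(0.75·0.25/442) = √(0.000424208) = 0.02060.
z = (0.74208 − 0.75)/0.02060 = -0.00792/0.02060 = -0.384.
p-value = P(Z > -0.384) ≈ 0.6497. With α = 0.02, fail to reject H₀.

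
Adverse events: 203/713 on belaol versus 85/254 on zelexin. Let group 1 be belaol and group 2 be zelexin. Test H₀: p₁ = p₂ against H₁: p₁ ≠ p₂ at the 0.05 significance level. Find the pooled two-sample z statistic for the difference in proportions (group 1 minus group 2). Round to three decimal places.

p̂₁ = 203/713 = 0.28471, p̂₂ = 85/254 = 0.33465.
Pooled p̂ = (203+85)/(713+254) = 288/967 = 0.29783.
SE = √(p̂(1−p̂)(1/n₁+1/n₂)) = √(0.29783·0.70217·0.00533953) = √(0.00111664) = 0.03342.
z = (0.28471 − 0.33465)/0.03342 = -0.04994/0.03342 = -1.494.
p-value = 2·P(Z > 1.494) ≈ 0.1351. With α = 0.05, fail to reject H₀.

z = -1.494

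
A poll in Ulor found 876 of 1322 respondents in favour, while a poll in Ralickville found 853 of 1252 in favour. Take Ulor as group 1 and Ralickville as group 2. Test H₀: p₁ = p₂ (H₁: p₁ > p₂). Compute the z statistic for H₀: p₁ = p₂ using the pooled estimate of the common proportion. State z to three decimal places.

p̂₁ = 876/1322 ≈ 0.66263, p̂₂ = 853/1252 ≈ 0.68131.
Pooled p̂ = (876+853)/(1322+1252) = 1729/2574 = 0.67172.
SE = √(0.220513 × 0.00155515) = 0.01852.
z = (0.66263 − 0.68131)/0.01852 = -0.01868/0.01852 = -1.009.
p-value = P(Z > -1.009) ≈ 0.8434.

z = -1.009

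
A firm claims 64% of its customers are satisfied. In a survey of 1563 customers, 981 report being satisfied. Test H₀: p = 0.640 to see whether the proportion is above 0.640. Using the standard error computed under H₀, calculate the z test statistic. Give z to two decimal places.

z = -1.02

p̂ = 981/1563 ≈ 0.6276.
SE = √(p₀(1−p₀)/n) = √(0.2304/1563) = 0.0121.
z = (0.6276 − 0.64)/0.0121 = -0.0124/0.0121 = -1.02.
p-value = P(Z > -1.018) ≈ 0.8457.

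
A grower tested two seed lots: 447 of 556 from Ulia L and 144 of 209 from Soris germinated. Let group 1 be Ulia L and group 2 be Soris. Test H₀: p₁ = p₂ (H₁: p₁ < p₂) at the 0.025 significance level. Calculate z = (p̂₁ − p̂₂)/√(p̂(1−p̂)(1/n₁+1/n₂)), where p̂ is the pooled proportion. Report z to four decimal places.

p̂₁ = 447/556 ≈ 0.8039568, p̂₂ = 144/209 ≈ 0.6889952.
Pooled p̂ = (447+144)/(556+209) = 591/765 = 0.7725490.
SE = √(0.175717 × 0.00658325) = 0.0340116.
z = (0.8039568 − 0.6889952)/0.0340116 = 0.1149616/0.0340116 = 3.3801.
p-value = P(Z < 3.380) ≈ 0.9996, so at α = 0.025 we fail to reject H₀.

z = 3.3801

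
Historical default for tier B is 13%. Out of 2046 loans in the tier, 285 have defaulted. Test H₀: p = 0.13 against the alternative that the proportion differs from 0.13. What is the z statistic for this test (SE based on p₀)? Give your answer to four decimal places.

z = 1.2503

p̂ = 285/2046 = 0.139296.
Standard error under H₀: √(0.13×0.87/2046) = 0.007435.
z = (0.139296 − 0.13)/0.007435 = 0.009296/0.007435 = 1.2503.
Two-sided p-value ≈ 2·Φ(−1.250) = 0.2112.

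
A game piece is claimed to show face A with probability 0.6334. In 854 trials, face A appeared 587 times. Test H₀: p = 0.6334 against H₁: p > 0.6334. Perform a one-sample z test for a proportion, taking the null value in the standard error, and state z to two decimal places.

z = 3.27

p̂ = 587/854 ≈ 0.6874.
SE = √(p₀(1−p₀)/n) = √(0.2322/854) = 0.0165.
z = (0.6874 − 0.6334)/0.0165 = 0.0540/0.0165 = 3.27.
p-value = P(Z > 3.272) ≈ 0.0005.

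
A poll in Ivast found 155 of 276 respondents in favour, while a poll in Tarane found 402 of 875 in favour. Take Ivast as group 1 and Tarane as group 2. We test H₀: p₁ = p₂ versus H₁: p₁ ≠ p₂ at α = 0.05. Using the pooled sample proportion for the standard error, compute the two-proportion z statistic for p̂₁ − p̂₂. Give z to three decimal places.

z = 2.961

p̂₁ = 155/276 ≈ 0.56159, p̂₂ = 402/875 ≈ 0.45943.
Pooled p̂ = (155+402)/(276+875) = 557/1151 = 0.48393.
SE = √(0.249742 × 0.00476605) = 0.03450.
z = (0.56159 − 0.45943)/0.03450 = 0.10216/0.03450 = 2.961.
Two-sided p-value ≈ 2·Φ(−2.961) = 0.0031, so at α = 0.05 we reject H₀.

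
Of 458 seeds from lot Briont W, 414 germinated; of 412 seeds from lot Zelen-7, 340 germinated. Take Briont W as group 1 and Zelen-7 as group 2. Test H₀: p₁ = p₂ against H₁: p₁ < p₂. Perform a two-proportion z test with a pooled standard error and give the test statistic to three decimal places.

z = 3.409

p̂₁ = 414/458 = 0.90393, p̂₂ = 340/412 = 0.82524.
Pooled p̂ = (414+340)/(458+412) = 754/870 = 0.86667.
SE = √(p̂(1−p̂)(1/n₁+1/n₂)) = √(0.86667·0.13333·0.00461059) = √(0.000532779) = 0.02308.
z = (0.90393 − 0.82524)/0.02308 = 0.07869/0.02308 = 3.409.
p-value = P(Z < 3.409) ≈ 0.9997.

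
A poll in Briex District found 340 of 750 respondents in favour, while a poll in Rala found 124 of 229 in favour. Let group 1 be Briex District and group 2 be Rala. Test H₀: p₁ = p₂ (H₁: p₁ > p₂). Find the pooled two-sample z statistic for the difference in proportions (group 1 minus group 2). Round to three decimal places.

z = -2.338

p̂₁ = 340/750 = 0.45333, p̂₂ = 124/229 = 0.54148.
Pooled p̂ = (340+124)/(750+229) = 464/979 = 0.47395.
SE = √(0.249322 × 0.00570015) = 0.03770.
z = (0.45333 − 0.54148)/0.03770 = -0.08815/0.03770 = -2.338.
p-value = P(Z > -2.338) ≈ 0.9903.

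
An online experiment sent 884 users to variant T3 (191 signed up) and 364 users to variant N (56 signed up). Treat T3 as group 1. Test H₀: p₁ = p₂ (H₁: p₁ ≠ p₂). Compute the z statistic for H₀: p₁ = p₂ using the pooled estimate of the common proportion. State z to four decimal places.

p̂₁ = 191/884 ≈ 0.216063, p̂₂ = 56/364 ≈ 0.153846.
Pooled p̂ = (191+56)/(884+364) = 247/1248 = 0.197917.
SE = √(p̂(1−p̂)(1/n₁+1/n₂)) = √(0.197917·0.802083·0.00387847) = √(0.000615691) = 0.024813.
z = (0.216063 − 0.153846)/0.024813 = 0.062217/0.024813 = 2.5074.

z = 2.5074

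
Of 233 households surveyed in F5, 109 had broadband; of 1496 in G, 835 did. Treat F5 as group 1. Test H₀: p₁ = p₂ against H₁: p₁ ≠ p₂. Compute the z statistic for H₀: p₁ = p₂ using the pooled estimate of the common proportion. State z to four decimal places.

p̂₁ = 109/233 = 0.4678112, p̂₂ = 835/1496 = 0.5581551.
Pooled p̂ = (109+835)/(233+1496) = 944/1729 = 0.5459803.
SE = √(0.247886 × 0.00496029) = 0.0350655.
z = (0.4678112 − 0.5581551)/0.0350655 = -0.0903439/0.0350655 = -2.5764.

z = -2.5764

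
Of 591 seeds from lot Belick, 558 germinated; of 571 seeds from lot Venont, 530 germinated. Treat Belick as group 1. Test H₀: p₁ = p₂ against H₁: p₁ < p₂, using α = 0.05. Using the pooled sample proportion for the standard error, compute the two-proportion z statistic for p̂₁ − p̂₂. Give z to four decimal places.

z = 1.1143

p̂₁ = 558/591 ≈ 0.9441624, p̂₂ = 530/571 ≈ 0.9281961.
Pooled p̂ = (558+530)/(591+571) = 1088/1162 = 0.9363167.
SE = √(p̂(1−p̂)(1/n₁+1/n₂)) = √(0.9363167·0.0636833·0.00344336) = √(0.00020532) = 0.0143290.
z = (0.9441624 − 0.9281961)/0.0143290 = 0.0159663/0.0143290 = 1.1143.
p-value = P(Z < 1.114) ≈ 0.8674, so at α = 0.05 we fail to reject H₀.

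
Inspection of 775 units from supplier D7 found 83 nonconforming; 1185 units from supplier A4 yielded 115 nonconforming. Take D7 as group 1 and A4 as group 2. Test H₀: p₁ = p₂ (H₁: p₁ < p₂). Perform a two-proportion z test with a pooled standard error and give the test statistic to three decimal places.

z = 0.722

p̂₁ = 83/775 ≈ 0.10710, p̂₂ = 115/1185 ≈ 0.09705.
Pooled p̂ = (83+115)/(775+1185) = 198/1960 = 0.10102.
SE = √(0.0908153 × 0.0021342) = 0.01392.
z = (0.10710 − 0.09705)/0.01392 = 0.01005/0.01392 = 0.722.
p-value = P(Z < 0.722) ≈ 0.7648.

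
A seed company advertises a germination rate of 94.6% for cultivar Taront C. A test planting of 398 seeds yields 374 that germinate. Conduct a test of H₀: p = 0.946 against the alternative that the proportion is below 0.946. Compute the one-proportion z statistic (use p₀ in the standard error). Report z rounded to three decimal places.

z = -0.556

p̂ = 374/398 ≈ 0.93970.
SE = √(p₀(1−p₀)/n) = √(0.051084/398) = 0.01133.
z = (0.93970 − 0.946)/0.01133 = -0.00630/0.01133 = -0.556.
p-value = P(Z < -0.556) ≈ 0.2890.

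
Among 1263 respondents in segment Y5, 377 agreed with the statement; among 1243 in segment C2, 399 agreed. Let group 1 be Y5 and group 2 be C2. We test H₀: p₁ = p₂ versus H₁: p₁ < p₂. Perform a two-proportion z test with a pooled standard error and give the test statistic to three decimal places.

p̂₁ = 377/1263 = 0.29850, p̂₂ = 399/1243 = 0.32100.
Pooled p̂ = (377+399)/(1263+1243) = 776/2506 = 0.30966.
SE = √(p̂(1−p̂)(1/n₁+1/n₂)) = √(0.30966·0.69034·0.00159627) = √(0.000341234) = 0.01847.
z = (0.29850 − 0.32100)/0.01847 = -0.02250/0.01847 = -1.218.
p-value = P(Z < -1.218) ≈ 0.1116.

z = -1.218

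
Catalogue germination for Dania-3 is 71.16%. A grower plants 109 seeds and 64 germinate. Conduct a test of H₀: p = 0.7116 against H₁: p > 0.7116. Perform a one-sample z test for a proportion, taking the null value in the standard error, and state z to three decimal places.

z = -2.868

p̂ = 64/109 ≈ 0.58716.
SE = √(p₀(1−p₀)/n) = √(0.20523/109) = 0.04339.
z = (0.58716 − 0.7116)/0.04339 = -0.12444/0.04339 = -2.868.
p-value = P(Z > -2.868) ≈ 0.9979.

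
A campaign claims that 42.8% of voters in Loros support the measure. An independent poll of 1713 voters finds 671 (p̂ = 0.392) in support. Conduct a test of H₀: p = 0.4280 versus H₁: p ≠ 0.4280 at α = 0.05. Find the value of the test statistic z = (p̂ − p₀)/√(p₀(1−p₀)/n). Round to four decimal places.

p̂ = 671/1713 = 0.3917104.
Standard error under H₀: √(0.428×0.572/1713) = 0.0119548.
z = (0.3917104 − 0.428)/0.0119548 = -0.0362896/0.0119548 = -3.0356.
p-value = 2·P(Z > 3.036) ≈ 0.0024; since p < α = 0.05, reject H₀.

z = -3.0356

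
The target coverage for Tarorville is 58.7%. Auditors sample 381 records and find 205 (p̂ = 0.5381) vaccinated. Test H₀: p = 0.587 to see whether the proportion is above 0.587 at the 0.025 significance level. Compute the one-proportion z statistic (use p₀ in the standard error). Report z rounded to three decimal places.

p̂ = 205/381 = 0.53806.
Under H₀, SE = √(0.587·0.413/381) = √(0.000636302) = 0.02523.
z = (0.53806 − 0.587)/0.02523 = -0.04894/0.02523 = -1.940.
p-value = P(Z > -1.940) ≈ 0.9738. With α = 0.025, fail to reject H₀.

z = -1.940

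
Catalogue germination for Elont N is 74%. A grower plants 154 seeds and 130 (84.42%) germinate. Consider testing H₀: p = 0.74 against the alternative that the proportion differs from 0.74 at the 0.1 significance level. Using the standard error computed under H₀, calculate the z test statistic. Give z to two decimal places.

z = 2.95

p̂ = 130/154 ≈ 0.8442.
Standard error under H₀: √(0.74×0.26/154) = 0.0353.
z = (0.8442 − 0.74)/0.0353 = 0.1042/0.0353 = 2.95.
Two-sided p-value ≈ 2·Φ(−2.947) = 0.0032; since p < α = 0.1, reject H₀.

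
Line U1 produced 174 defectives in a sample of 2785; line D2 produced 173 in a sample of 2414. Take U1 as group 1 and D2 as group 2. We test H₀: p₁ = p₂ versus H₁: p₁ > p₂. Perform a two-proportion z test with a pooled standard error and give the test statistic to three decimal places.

z = -1.324

p̂₁ = 174/2785 = 0.06248, p̂₂ = 173/2414 = 0.07167.
Pooled p̂ = (174+173)/(2785+2414) = 347/5199 = 0.06674.
SE = √(0.0622889 × 0.000773317) = 0.00694.
z = (0.06248 − 0.07167)/0.00694 = -0.00919/0.00694 = -1.324.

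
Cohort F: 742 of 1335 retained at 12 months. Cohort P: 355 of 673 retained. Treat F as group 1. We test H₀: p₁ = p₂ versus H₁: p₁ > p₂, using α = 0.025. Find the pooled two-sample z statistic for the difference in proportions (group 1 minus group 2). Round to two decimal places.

z = 1.20

p̂₁ = 742/1335 = 0.5558, p̂₂ = 355/673 = 0.5275.
Pooled p̂ = (742+355)/(1335+673) = 1097/2008 = 0.5463.
SE = √(0.247855 × 0.00223495) = 0.0235.
z = (0.5558 − 0.5275)/0.0235 = 0.0283/0.0235 = 1.20.
p-value = P(Z > 1.203) ≈ 0.1145, so at α = 0.025 we fail to reject H₀.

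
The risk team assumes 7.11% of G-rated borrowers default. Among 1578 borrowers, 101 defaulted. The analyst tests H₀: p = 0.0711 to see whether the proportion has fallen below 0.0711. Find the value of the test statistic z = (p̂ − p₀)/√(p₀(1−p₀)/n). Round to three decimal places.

z = -1.097

p̂ = 101/1578 = 0.064005.
Standard error under H₀: √(0.0711×0.9289/1578) = 0.006469.
z = (0.064005 − 0.0711)/0.006469 = -0.007095/0.006469 = -1.097.
p-value = P(Z < -1.097) ≈ 0.1364.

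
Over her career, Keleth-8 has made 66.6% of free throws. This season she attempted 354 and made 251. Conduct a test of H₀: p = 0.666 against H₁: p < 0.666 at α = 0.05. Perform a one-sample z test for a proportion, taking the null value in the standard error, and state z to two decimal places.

p̂ = 251/354 ≈ 0.70904.
Under H₀, SE = √(0.666·0.334/354) = √(0.000628373) = 0.02507.
z = (0.70904 − 0.666)/0.02507 = 0.04304/0.02507 = 1.72.
p-value = P(Z < 1.717) ≈ 0.9570. With α = 0.05, fail to reject H₀.

z = 1.72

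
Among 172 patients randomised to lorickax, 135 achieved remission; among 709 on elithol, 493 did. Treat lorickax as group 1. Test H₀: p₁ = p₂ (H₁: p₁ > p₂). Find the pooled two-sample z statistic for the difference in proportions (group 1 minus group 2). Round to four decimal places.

p̂₁ = 135/172 ≈ 0.784884, p̂₂ = 493/709 ≈ 0.695346.
Pooled p̂ = (135+493)/(172+709) = 628/881 = 0.712826.
SE = √(p̂(1−p̂)(1/n₁+1/n₂)) = √(0.712826·0.287174·0.00722439) = √(0.00147887) = 0.038456.
z = (0.784884 − 0.695346)/0.038456 = 0.089538/0.038456 = 2.3283.
p-value = P(Z > 2.328) ≈ 0.0099.

z = 2.3283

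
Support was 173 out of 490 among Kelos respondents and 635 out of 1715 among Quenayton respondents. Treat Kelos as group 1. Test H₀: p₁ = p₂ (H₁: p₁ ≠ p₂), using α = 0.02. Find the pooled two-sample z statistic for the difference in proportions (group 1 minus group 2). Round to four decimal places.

z = -0.6969

p̂₁ = 173/490 = 0.353061, p̂₂ = 635/1715 = 0.370262.
Pooled p̂ = (173+635)/(490+1715) = 808/2205 = 0.366440.
SE = √(p̂(1−p̂)(1/n₁+1/n₂)) = √(0.366440·0.633560·0.00262391) = √(0.000609171) = 0.024681.
z = (0.353061 − 0.370262)/0.024681 = -0.017201/0.024681 = -0.6969.
Two-sided p-value ≈ 2·Φ(−0.697) = 0.4858. With α = 0.02, fail to reject H₀.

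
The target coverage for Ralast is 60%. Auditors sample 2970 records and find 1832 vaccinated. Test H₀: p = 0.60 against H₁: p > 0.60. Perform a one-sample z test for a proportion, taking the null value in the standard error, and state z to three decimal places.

z = 1.873

p̂ = 1832/2970 = 0.61684.
Standard error under H₀: √(0.6×0.4/2970) = 0.00899.
z = (0.61684 − 0.6)/0.00899 = 0.01684/0.00899 = 1.873.
p-value = P(Z > 1.873) ≈ 0.0305.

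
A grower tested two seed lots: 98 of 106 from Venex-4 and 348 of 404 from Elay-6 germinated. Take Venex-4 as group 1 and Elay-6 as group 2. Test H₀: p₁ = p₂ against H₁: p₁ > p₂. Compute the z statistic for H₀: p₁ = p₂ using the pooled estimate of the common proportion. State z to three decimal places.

z = 1.747

p̂₁ = 98/106 ≈ 0.92453, p̂₂ = 348/404 ≈ 0.86139.
Pooled p̂ = (98+348)/(106+404) = 446/510 = 0.87451.
SE = √(p̂(1−p̂)(1/n₁+1/n₂)) = √(0.87451·0.12549·0.0119092) = √(0.00130695) = 0.03615.
z = (0.92453 − 0.86139)/0.03615 = 0.06314/0.03615 = 1.747.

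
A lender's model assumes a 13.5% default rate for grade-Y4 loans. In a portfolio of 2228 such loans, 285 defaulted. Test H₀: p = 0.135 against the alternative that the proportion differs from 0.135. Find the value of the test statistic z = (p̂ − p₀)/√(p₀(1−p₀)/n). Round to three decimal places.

p̂ = 285/2228 ≈ 0.12792.
Under H₀, SE = √(0.135·0.865/2228) = √(5.24125e-05) = 0.00724.
z = (0.12792 − 0.135)/0.00724 = -0.00708/0.00724 = -0.978.

z = -0.978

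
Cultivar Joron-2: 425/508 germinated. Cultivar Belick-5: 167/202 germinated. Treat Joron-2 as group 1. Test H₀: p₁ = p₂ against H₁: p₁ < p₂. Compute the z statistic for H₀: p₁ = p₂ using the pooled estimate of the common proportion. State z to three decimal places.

p̂₁ = 425/508 = 0.83661, p̂₂ = 167/202 = 0.82673.
Pooled p̂ = (425+167)/(508+202) = 592/710 = 0.83380.
SE = √(p̂(1−p̂)(1/n₁+1/n₂)) = √(0.83380·0.16620·0.006919) = √(0.000958805) = 0.03096.
z = (0.83661 − 0.82673)/0.03096 = 0.00988/0.03096 = 0.319.

z = 0.319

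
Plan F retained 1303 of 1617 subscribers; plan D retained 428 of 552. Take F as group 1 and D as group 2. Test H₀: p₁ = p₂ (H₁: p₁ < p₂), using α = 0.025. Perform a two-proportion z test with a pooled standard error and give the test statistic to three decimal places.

z = 1.539

p̂₁ = 1303/1617 = 0.80581, p̂₂ = 428/552 = 0.77536.
Pooled p̂ = (1303+428)/(1617+552) = 1731/2169 = 0.79806.
SE = √(0.161158 × 0.00243002) = 0.01979.
z = (0.80581 − 0.77536)/0.01979 = 0.03045/0.01979 = 1.539.
p-value = P(Z < 1.539) ≈ 0.9381. With α = 0.025, fail to reject H₀.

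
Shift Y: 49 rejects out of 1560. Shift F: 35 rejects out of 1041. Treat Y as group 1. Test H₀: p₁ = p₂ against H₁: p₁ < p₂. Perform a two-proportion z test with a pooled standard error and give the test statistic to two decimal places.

z = -0.31

p̂₁ = 49/1560 ≈ 0.0314, p̂₂ = 35/1041 ≈ 0.0336.
Pooled p̂ = (49+35)/(1560+1041) = 84/2601 = 0.0323.
SE = √(0.0312523 × 0.00160164) = 0.0071.
z = (0.0314 − 0.0336)/0.0071 = -0.0022/0.0071 = -0.31.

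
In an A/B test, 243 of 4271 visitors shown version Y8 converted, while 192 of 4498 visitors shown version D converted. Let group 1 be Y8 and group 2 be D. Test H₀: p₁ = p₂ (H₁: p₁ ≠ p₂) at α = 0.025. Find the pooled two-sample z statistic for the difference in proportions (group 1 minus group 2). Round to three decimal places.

p̂₁ = 243/4271 ≈ 0.056895, p̂₂ = 192/4498 ≈ 0.042686.
Pooled p̂ = (243+192)/(4271+4498) = 435/8769 = 0.049607.
SE = √(p̂(1−p̂)(1/n₁+1/n₂)) = √(0.049607·0.950393·0.000456458) = √(2.15201e-05) = 0.004639.
z = (0.056895 − 0.042686)/0.004639 = 0.014209/0.004639 = 3.063.
Two-sided p-value ≈ 2·Φ(−3.063) = 0.0022; since p < α = 0.025, reject H₀.

z = 3.063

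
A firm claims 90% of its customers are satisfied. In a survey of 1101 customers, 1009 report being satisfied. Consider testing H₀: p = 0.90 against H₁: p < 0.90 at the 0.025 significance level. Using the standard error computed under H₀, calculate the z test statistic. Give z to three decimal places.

p̂ = 1009/1101 = 0.916440.
SE = √(p₀(1−p₀)/n) = √(0.09/1101) = 0.009041.
z = (0.916440 − 0.9)/0.009041 = 0.016440/0.009041 = 1.818.
p-value = P(Z < 1.818) ≈ 0.9655. With α = 0.025, fail to reject H₀.

z = 1.818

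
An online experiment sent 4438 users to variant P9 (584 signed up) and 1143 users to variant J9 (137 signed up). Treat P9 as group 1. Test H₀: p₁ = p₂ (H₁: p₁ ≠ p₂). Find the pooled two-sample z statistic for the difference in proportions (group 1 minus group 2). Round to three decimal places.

z = 1.054

p̂₁ = 584/4438 = 0.13159, p̂₂ = 137/1143 = 0.11986.
Pooled p̂ = (584+137)/(4438+1143) = 721/5581 = 0.12919.
SE = √(0.112499 × 0.00110022) = 0.01113.
z = (0.13159 − 0.11986)/0.01113 = 0.01173/0.01113 = 1.054.
Two-sided p-value ≈ 2·Φ(−1.054) = 0.2917.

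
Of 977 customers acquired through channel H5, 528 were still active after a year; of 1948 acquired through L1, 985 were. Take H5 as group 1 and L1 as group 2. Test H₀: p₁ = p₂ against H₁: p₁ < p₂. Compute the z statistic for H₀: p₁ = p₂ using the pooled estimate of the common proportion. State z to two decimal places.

z = 1.78

p̂₁ = 528/977 = 0.5404, p̂₂ = 985/1948 = 0.5056.
Pooled p̂ = (528+985)/(977+1948) = 1513/2925 = 0.5173.
SE = √(0.249702 × 0.00153689) = 0.0196.
z = (0.5404 − 0.5056)/0.0196 = 0.0348/0.0196 = 1.78.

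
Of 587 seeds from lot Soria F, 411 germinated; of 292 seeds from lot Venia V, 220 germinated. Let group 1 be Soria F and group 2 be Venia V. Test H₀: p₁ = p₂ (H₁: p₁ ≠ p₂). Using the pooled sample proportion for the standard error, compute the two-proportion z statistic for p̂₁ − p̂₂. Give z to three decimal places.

p̂₁ = 411/587 ≈ 0.70017, p̂₂ = 220/292 ≈ 0.75342.
Pooled p̂ = (411+220)/(587+292) = 631/879 = 0.71786.
SE = √(0.202536 × 0.00512824) = 0.03223.
z = (0.70017 − 0.75342)/0.03223 = -0.05325/0.03223 = -1.652.

z = -1.652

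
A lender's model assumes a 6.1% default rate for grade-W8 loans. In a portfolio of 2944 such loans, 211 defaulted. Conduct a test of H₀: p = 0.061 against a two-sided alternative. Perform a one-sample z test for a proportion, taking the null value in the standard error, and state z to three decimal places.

z = 2.419

p̂ = 211/2944 ≈ 0.071671.
Standard error under H₀: √(0.061×0.939/2944) = 0.004411.
z = (0.071671 − 0.061)/0.004411 = 0.010671/0.004411 = 2.419.
p-value = 2·P(Z > 2.419) ≈ 0.0156.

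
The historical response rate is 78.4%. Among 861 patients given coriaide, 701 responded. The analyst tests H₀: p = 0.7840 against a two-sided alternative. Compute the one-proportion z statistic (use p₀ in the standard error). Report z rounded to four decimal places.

p̂ = 701/861 ≈ 0.8141696.
Under H₀, SE = √(0.784·0.216/861) = √(0.000196683) = 0.0140244.
z = (0.8141696 − 0.784)/0.0140244 = 0.0301696/0.0140244 = 2.1512.
p-value = 2·P(Z > 2.151) ≈ 0.0315.

z = 2.1512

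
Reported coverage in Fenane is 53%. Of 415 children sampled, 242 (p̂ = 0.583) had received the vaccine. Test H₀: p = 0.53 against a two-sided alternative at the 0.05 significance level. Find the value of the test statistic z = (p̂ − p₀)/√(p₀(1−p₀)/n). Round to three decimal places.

z = 2.169

p̂ = 242/415 ≈ 0.58313.
Under H₀, SE = √(0.53·0.47/415) = √(0.000600241) = 0.02450.
z = (0.58313 − 0.53)/0.02450 = 0.05313/0.02450 = 2.169.
p-value = 2·P(Z > 2.169) ≈ 0.0301. With α = 0.05, reject H₀.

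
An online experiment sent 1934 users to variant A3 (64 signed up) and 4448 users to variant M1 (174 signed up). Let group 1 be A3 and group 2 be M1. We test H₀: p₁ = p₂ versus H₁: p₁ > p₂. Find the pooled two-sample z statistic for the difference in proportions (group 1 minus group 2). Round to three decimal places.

z = -1.168

p̂₁ = 64/1934 = 0.033092, p̂₂ = 174/4448 = 0.039119.
Pooled p̂ = (64+174)/(1934+4448) = 238/6382 = 0.037292.
SE = √(p̂(1−p̂)(1/n₁+1/n₂)) = √(0.037292·0.962708·0.000741883) = √(2.66348e-05) = 0.005161.
z = (0.033092 − 0.039119)/0.005161 = -0.006027/0.005161 = -1.168.
p-value = P(Z > -1.168) ≈ 0.8785.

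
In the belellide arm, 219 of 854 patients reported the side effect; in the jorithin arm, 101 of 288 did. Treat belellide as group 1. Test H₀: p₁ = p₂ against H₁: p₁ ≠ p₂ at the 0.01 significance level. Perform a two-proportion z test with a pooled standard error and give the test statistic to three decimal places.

z = -3.080

p̂₁ = 219/854 ≈ 0.25644, p̂₂ = 101/288 ≈ 0.35069.
Pooled p̂ = (219+101)/(854+288) = 320/1142 = 0.28021.
SE = √(0.201692 × 0.00464318) = 0.03060.
z = (0.25644 − 0.35069)/0.03060 = -0.09425/0.03060 = -3.080.
Two-sided p-value ≈ 2·Φ(−3.080) = 0.0021, so at α = 0.01 we reject H₀.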